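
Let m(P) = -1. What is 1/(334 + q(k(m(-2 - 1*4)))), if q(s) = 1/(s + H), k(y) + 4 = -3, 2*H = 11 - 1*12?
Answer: 15/5008 ≈ 0.0029952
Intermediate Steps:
H = -½ (H = (11 - 1*12)/2 = (11 - 12)/2 = (½)*(-1) = -½ ≈ -0.50000)
k(y) = -7 (k(y) = -4 - 3 = -7)
q(s) = 1/(-½ + s) (q(s) = 1/(s - ½) = 1/(-½ + s))
1/(334 + q(k(m(-2 - 1*4)))) = 1/(334 + 2/(-1 + 2*(-7))) = 1/(334 + 2/(-1 - 14)) = 1/(334 + 2/(-15)) = 1/(334 + 2*(-1/15)) = 1/(334 - 2/15) = 1/(5008/15) = 15/5008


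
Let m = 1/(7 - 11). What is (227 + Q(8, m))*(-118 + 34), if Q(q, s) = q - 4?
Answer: -19404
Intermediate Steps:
m = -1/4 (m = 1/(-4) = -1/4 ≈ -0.25000)
Q(q, s) = -4 + q
(227 + Q(8, m))*(-118 + 34) = (227 + (-4 + 8))*(-118 + 34) = (227 + 4)*(-84) = 231*(-84) = -19404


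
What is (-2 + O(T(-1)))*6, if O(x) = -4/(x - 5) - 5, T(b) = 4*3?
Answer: -318/7 ≈ -45.429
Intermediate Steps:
T(b) = 12
O(x) = -5 - 4/(-5 + x) (O(x) = -4/(-5 + x) - 5 = -5 - 4/(-5 + x))
(-2 + O(T(-1)))*6 = (-2 + (21 - 5*12)/(-5 + 12))*6 = (-2 + (21 - 60)/7)*6 = (-2 + (⅐)*(-39))*6 = (-2 - 39/7)*6 = -53/7*6 = -318/7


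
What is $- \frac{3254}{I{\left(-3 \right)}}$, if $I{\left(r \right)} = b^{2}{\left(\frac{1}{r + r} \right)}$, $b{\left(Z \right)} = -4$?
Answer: $- \frac{1627}{8} \approx -203.38$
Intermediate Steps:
$I{\left(r \right)} = 16$ ($I{\left(r \right)} = \left(-4\right)^{2} = 16$)
$- \frac{3254}{I{\left(-3 \right)}} = - \frac{3254}{16} = \left(-3254\right) \frac{1}{16} = - \frac{1627}{8}$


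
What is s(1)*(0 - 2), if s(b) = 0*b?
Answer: 0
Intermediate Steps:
s(b) = 0
s(1)*(0 - 2) = 0*(0 - 2) = 0*(-2) = 0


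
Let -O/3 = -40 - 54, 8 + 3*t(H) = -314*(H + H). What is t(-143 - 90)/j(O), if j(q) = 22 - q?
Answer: -12193/65 ≈ -187.58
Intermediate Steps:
t(H) = -8/3 - 628*H/3 (t(H) = -8/3 + (-314*(H + H))/3 = -8/3 + (-628*H)/3 = -8/3 - 628*H/3)
O = 282 (O = -3*(-40 - 54) = -3*(-94) = 282)
t(-143 - 90)/j(O) = (-8/3 - 628*(-143 - 90)/3)/(22 - 1*282) = (-8/3 - 628/3*(-233))/(22 - 282) = (-8/3 + 146324/3)/(-260) = 48772*(-1/260) = -12193/65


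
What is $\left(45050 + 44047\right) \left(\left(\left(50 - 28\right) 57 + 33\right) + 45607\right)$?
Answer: $4178114718$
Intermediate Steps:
$\left(45050 + 44047\right) \left(\left(\left(50 - 28\right) 57 + 33\right) + 45607\right) = 89097 \left(\left(\left(50 - 28\right) 57 + 33\right) + 45607\right) = 89097 \left(\left(22 \cdot 57 + 33\right) + 45607\right) = 89097 \left(\left(1254 + 33\right) + 45607\right) = 89097 \left(1287 + 45607\right) = 89097 \cdot 46894 = 4178114718$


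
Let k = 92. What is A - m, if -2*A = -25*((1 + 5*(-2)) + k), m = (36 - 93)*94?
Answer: 12791/2 ≈ 6395.5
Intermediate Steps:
m = -5358 (m = -57*94 = -5358)
A = 2075/2 (A = -(-25)*((1 + 5*(-2)) + 92)/2 = -(-25)*((1 - 10) + 92)/2 = -(-25)*(-9 + 92)/2 = -(-25)*83/2 = -1/2*(-2075) = 2075/2 ≈ 1037.5)
A - m = 2075/2 - 1*(-5358) = 2075/2 + 5358 = 12791/2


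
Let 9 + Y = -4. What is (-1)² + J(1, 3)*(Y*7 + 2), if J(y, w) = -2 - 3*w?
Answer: 980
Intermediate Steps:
Y = -13 (Y = -9 - 4 = -13)
(-1)² + J(1, 3)*(Y*7 + 2) = (-1)² + (-2 - 3*3)*(-13*7 + 2) = 1 + (-2 - 9)*(-91 + 2) = 1 - 11*(-89) = 1 + 979 = 980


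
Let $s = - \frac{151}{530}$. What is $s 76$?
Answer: $- \frac{5738}{265} \approx -21.653$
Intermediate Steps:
$s = - \frac{151}{530}$ ($s = \left(-151\right) \frac{1}{530} = - \frac{151}{530} \approx -0.28491$)
$s 76 = \left(- \frac{151}{530}\right) 76 = - \frac{5738}{265}$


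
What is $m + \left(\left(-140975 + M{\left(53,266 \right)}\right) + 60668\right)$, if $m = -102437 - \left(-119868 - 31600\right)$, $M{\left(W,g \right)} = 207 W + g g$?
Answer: $50451$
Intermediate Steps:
$M{\left(W,g \right)} = g^{2} + 207 W$ ($M{\left(W,g \right)} = 207 W + g^{2} = g^{2} + 207 W$)
$m = 49031$ ($m = -102437 - -151468 = -102437 + 151468 = 49031$)
$m + \left(\left(-140975 + M{\left(53,266 \right)}\right) + 60668\right) = 49031 + \left(\left(-140975 + \left(266^{2} + 207 \cdot 53\right)\right) + 60668\right) = 49031 + \left(\left(-140975 + \left(70756 + 10971\right)\right) + 60668\right) = 49031 + \left(\left(-140975 + 81727\right) + 60668\right) = 49031 + \left(-59248 + 60668\right) = 49031 + 1420 = 50451$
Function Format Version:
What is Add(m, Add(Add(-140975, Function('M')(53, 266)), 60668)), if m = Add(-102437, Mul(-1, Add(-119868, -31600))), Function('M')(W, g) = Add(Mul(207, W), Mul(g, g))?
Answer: 50451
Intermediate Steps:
Function('M')(W, g) = Add(Pow(g, 2), Mul(207, W)) (Function('M')(W, g) = Add(Mul(207, W), Pow(g, 2)) = Add(Pow(g, 2), Mul(207, W)))
m = 49031 (m = Add(-102437, Mul(-1, -151468)) = Add(-102437, 151468) = 49031)
Add(m, Add(Add(-140975, Function('M')(53, 266)), 60668)) = Add(49031, Add(Add(-140975, Add(Pow(266, 2), Mul(207, 53))), 60668)) = Add(49031, Add(Add(-140975, Add(70756, 10971)), 60668)) = Add(49031, Add(Add(-140975, 81727), 60668)) = Add(49031, Add(-59248, 60668)) = Add(49031, 1420) = 50451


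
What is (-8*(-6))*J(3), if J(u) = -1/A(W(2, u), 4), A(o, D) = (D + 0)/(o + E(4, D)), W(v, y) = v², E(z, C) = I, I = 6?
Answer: -120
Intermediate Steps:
E(z, C) = 6
A(o, D) = D/(6 + o) (A(o, D) = (D + 0)/(o + 6) = D/(6 + o))
J(u) = -5/2 (J(u) = -1/(4/(6 + 2²)) = -1/(4/(6 + 4)) = -1/(4/10) = -1/(4*(⅒)) = -1/⅖ = -1*5/2 = -5/2)
(-8*(-6))*J(3) = -8*(-6)*(-5/2) = 48*(-5/2) = -120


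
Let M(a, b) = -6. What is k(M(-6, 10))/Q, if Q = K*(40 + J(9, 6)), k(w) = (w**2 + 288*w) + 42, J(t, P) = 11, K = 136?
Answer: -275/1156 ≈ -0.23789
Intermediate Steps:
k(w) = 42 + w**2 + 288*w
Q = 6936 (Q = 136*(40 + 11) = 136*51 = 6936)
k(M(-6, 10))/Q = (42 + (-6)**2 + 288*(-6))/6936 = (42 + 36 - 1728)*(1/6936) = -1650*1/6936 = -275/1156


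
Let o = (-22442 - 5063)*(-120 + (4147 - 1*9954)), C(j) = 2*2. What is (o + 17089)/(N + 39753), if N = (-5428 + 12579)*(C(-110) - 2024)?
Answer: -163039224/14405267 ≈ -11.318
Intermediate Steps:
C(j) = 4
N = -14445020 (N = (-5428 + 12579)*(4 - 2024) = 7151*(-2020) = -14445020)
o = 163022135 (o = -27505*(-120 + (4147 - 9954)) = -27505*(-120 - 5807) = -27505*(-5927) = 163022135)
(o + 17089)/(N + 39753) = (163022135 + 17089)/(-14445020 + 39753) = 163039224/(-14405267) = 163039224*(-1/14405267) = -163039224/14405267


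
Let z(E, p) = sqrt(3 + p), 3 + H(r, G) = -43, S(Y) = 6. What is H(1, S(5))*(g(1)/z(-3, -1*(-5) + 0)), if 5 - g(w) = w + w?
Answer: -69*sqrt(2)/2 ≈ -48.790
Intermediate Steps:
H(r, G) = -46 (H(r, G) = -3 - 43 = -46)
g(w) = 5 - 2*w (g(w) = 5 - (w + w) = 5 - 2*w)
H(1, S(5))*(g(1)/z(-3, -1*(-5) + 0)) = -46*(5 - 2*1)/(sqrt(3 + (-1*(-5) + 0))) = -46*(5 - 2)/(sqrt(3 + (5 + 0))) = -138/(sqrt(3 + 5)) = -138/(sqrt(8)) = -138/(2*sqrt(2)) = -138*sqrt(2)/4 = -69*sqrt(2)/2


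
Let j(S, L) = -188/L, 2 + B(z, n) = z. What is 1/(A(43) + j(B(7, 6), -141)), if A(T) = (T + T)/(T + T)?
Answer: 3/7 ≈ 0.42857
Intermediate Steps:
B(z, n) = -2 + z
A(T) = 1 (A(T) = (2*T)/((2*T)) = (2*T)*(1/(2*T)) = 1)
1/(A(43) + j(B(7, 6), -141)) = 1/(1 - 188/(-141)) = 1/(1 - 188*(-1/141)) = 1/(1 + 4/3) = 1/(7/3) = 3/7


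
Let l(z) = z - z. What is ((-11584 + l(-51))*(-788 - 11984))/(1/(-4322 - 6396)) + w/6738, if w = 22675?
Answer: -10684697178542957/6738 ≈ -1.5857e+12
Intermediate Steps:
l(z) = 0
((-11584 + l(-51))*(-788 - 11984))/(1/(-4322 - 6396)) + w/6738 = ((-11584 + 0)*(-788 - 11984))/(1/(-4322 - 6396)) + 22675/6738 = (-11584*(-12772))/(1/(-10718)) + 22675*(1/6738) = 147950848/(-1/10718) + 22675/6738 = 147950848*(-10718) + 22675/6738 = -1585737188864 + 22675/6738 = -10684697178542957/6738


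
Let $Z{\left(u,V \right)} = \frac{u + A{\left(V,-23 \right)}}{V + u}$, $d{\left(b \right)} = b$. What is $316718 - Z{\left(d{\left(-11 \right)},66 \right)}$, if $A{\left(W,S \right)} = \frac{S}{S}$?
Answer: $\frac{3483900}{11} \approx 3.1672 \cdot 10^{5}$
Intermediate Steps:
$A{\left(W,S \right)} = 1$
$Z{\left(u,V \right)} = \frac{1 + u}{V + u}$ ($Z{\left(u,V \right)} = \frac{u + 1}{V + u} = \frac{1 + u}{V + u}$)
$316718 - Z{\left(d{\left(-11 \right)},66 \right)} = 316718 - \frac{1 - 11}{66 - 11} = 316718 - \frac{1}{55} \left(-10\right) = 316718 - - \frac{2}{11} = 316718 + \frac{2}{11} = \frac{3483900}{11}$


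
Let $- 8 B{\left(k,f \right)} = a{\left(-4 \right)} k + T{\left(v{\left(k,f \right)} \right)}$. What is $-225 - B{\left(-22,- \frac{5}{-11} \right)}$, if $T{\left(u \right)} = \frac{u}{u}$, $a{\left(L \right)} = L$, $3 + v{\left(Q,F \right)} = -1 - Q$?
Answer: $- \frac{1711}{8} \approx -213.88$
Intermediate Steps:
$v{\left(Q,F \right)} = -4 - Q$ ($v{\left(Q,F \right)} = -3 - \left(1 + Q\right) = -4 - Q$)
$T{\left(u \right)} = 1$
$B{\left(k,f \right)} = - \frac{1}{8} + \frac{k}{2}$ ($B{\left(k,f \right)} = - \frac{- 4 k + 1}{8} = - \frac{1 - 4 k}{8} = - \frac{1}{8} + \frac{k}{2}$)
$-225 - B{\left(-22,- \frac{5}{-11} \right)} = -225 - \left(- \frac{1}{8} + \frac{1}{2} \left(-22\right)\right) = -225 - \left(- \frac{1}{8} - 11\right) = -225 - - \frac{89}{8} = -225 + \frac{89}{8} = - \frac{1711}{8}$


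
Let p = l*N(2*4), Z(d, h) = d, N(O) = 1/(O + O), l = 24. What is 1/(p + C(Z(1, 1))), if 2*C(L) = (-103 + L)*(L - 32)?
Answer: 2/3165 ≈ 0.00063191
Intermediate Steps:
N(O) = 1/(2*O)
C(L) = (-103 + L)*(-32 + L)/2 (C(L) = ((-103 + L)*(L - 32))/2 = ((-103 + L)*(-32 + L))/2 = (-103 + L)*(-32 + L)/2)
p = 3/2 (p = 24*(1/(2*((2*4)))) = 24*((½)/8) = 24*((½)*(⅛)) = 24*(1/16) = 3/2 ≈ 1.5000)
1/(p + C(Z(1, 1))) = 1/(3/2 + (1648 + (½)*1² - 135/2*1)) = 1/(3/2 + (1648 + (½)*1 - 135/2)) = 1/(3/2 + (1648 + ½ - 135/2)) = 1/(3/2 + 1581) = 1/(3165/2) = 2/3165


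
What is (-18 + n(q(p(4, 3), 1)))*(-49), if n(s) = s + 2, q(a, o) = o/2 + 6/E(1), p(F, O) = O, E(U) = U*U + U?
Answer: 1225/2 ≈ 612.50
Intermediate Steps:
E(U) = U + U² (E(U) = U² + U = U + U²)
q(a, o) = 3 + o/2 (q(a, o) = o/2 + 6/((1*(1 + 1))) = o*(½) + 6/((1*2)) = o/2 + 6/2 = o/2 + 6*(½) = o/2 + 3 = 3 + o/2)
n(s) = 2 + s
(-18 + n(q(p(4, 3), 1)))*(-49) = (-18 + (2 + (3 + (½)*1)))*(-49) = (-18 + (2 + (3 + ½)))*(-49) = (-18 + (2 + 7/2))*(-49) = (-18 + 11/2)*(-49) = -25/2*(-49) = 1225/2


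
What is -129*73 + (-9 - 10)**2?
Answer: -9056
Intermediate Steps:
-129*73 + (-9 - 10)**2 = -9417 + (-19)**2 = -9417 + 361 = -9056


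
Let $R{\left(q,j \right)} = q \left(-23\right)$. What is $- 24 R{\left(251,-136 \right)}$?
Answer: $138552$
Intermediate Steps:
$R{\left(q,j \right)} = - 23 q$
$- 24 R{\left(251,-136 \right)} = - 24 \left(\left(-23\right) 251\right) = \left(-24\right) \left(-5773\right) = 138552$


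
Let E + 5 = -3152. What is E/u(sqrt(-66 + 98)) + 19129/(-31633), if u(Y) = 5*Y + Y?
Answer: -19129/31633 - 3157*sqrt(2)/48 ≈ -93.619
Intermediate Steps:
u(Y) = 6*Y
E = -3157 (E = -5 - 3152 = -3157)
E/u(sqrt(-66 + 98)) + 19129/(-31633) = -3157*1/(6*sqrt(-66 + 98)) + 19129/(-31633) = -3157*sqrt(2)/48 + 19129*(-1/31633) = -3157*sqrt(2)/48 - 19129/31633 = -19129/31633 - 3157*sqrt(2)/48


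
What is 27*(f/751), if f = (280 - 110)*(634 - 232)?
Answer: 1845180/751 ≈ 2457.0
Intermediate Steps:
f = 68340 (f = 170*402 = 68340)
27*(f/751) = 27*(68340/751) = 1845180/751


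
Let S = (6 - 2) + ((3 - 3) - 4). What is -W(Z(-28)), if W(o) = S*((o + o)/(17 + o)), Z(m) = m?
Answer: 0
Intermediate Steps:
S = 0 (S = 4 + (0 - 4) = 4 - 4 = 0)
W(o) = 0 (W(o) = 0*((o + o)/(17 + o)) = 0*((2*o)/(17 + o)) = 0*(2*o/(17 + o)) = 0)
-W(Z(-28)) = -1*0 = 0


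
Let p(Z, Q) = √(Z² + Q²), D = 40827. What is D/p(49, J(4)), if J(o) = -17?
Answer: 40827*√2690/2690 ≈ 787.17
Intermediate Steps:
p(Z, Q) = √(Q² + Z²)
D/p(49, J(4)) = 40827/(√((-17)² + 49²)) = 40827/(√(289 + 2401)) = 40827/(√2690) = 40827*(√2690/2690) = 40827*√2690/2690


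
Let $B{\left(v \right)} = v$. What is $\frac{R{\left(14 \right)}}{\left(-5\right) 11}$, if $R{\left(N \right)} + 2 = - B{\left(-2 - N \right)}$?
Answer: $- \frac{14}{55} \approx -0.25455$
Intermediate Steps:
$R{\left(N \right)} = N$ ($R{\left(N \right)} = -2 - \left(-2 - N\right) = -2 + \left(2 + N\right) = N$)
$\frac{R{\left(14 \right)}}{\left(-5\right) 11} = \frac{14}{\left(-5\right) 11} = \frac{14}{-55} = 14 \left(- \frac{1}{55}\right) = - \frac{14}{55}$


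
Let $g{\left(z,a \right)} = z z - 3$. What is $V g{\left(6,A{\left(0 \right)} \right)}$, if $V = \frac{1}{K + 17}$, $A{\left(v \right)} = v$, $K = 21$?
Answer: $\frac{33}{38} \approx 0.86842$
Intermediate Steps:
$V = \frac{1}{38}$ ($V = \frac{1}{21 + 17} = \frac{1}{38} \approx 0.026316$)
$g{\left(z,a \right)} = -3 + z^{2}$ ($g{\left(z,a \right)} = z^{2} + \left(-4 + 1\right) = z^{2} - 3 = -3 + z^{2}$)
$V g{\left(6,A{\left(0 \right)} \right)} = \frac{-3 + 6^{2}}{38} = \frac{-3 + 36}{38} = \frac{1}{38} \cdot 33 = \frac{33}{38}$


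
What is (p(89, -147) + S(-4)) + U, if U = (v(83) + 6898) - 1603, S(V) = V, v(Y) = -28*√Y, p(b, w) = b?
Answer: 5380 - 28*√83 ≈ 5124.9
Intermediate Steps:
U = 5295 - 28*√83 (U = (-28*√83 + 6898) - 1603 = (6898 - 28*√83) - 1603 = 5295 - 28*√83 ≈ 5039.9)
(p(89, -147) + S(-4)) + U = (89 - 4) + (5295 - 28*√83) = 85 + (5295 - 28*√83) = 5380 - 28*√83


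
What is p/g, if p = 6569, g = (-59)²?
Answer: 6569/3481 ≈ 1.8871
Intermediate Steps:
g = 3481
p/g = 6569/3481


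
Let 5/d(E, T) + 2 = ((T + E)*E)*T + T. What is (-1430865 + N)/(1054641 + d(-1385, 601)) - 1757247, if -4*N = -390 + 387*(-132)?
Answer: -2418847542552104164503/1376497266354808 ≈ -1.7572e+6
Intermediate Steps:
N = 25737/2 (N = -(-390 + 387*(-132))/4 = -(-390 - 51084)/4 = -¼*(-51474) = 25737/2 ≈ 12869.)
d(E, T) = 5/(-2 + T + E*T*(E + T)) (d(E, T) = 5/(-2 + (((T + E)*E)*T + T)) = 5/(-2 + (((E + T)*E)*T + T)) = 5/(-2 + ((E*(E + T))*T + T)) = 5/(-2 + (E*T*(E + T) + T)) = 5/(-2 + (T + E*T*(E + T))) = 5/(-2 + T + E*T*(E + T)))
(-1430865 + N)/(1054641 + d(-1385, 601)) - 1757247 = (-1430865 + 25737/2)/(1054641 + 5/(-2 + 601 - 1385*601² + 601*(-1385)²)) - 1757247 = -2835993/(2*(1054641 + 5/(-2 + 601 - 1385*361201 + 601*1918225))) - 1757247 = -2835993/(2*(1054641 + 5/(-2 + 601 - 500263385 + 1152853225))) - 1757247 = -2835993/(2*(1054641 + 5/652590439)) - 1757247 = -2835993/(2*688248633177404/652590439) - 1757247 = -2835993/2*652590439/688248633177404 - 1757247 = -1850741916870927/1376497266354808 - 1757247 = -2418847542552104164503/1376497266354808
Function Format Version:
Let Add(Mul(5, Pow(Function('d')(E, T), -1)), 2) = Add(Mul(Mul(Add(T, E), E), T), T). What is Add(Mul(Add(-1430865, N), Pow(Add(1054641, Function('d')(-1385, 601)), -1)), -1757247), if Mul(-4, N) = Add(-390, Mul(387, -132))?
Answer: Rational(-2418847542552104164503, 1376497266354808) ≈ -1.7572e+6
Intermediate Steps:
N = Rational(25737, 2) (N = Mul(Rational(-1, 4), Add(-390, Mul(387, -132))) = Mul(Rational(-1, 4), Add(-390, -51084)) = Mul(Rational(-1, 4), -51474) = Rational(25737, 2) ≈ 12869.)
Function('d')(E, T) = Mul(5, Pow(Add(-2, T, Mul(E, T, Add(E, T))), -1)) (Function('d')(E, T) = Mul(5, Pow(Add(-2, Add(Mul(Mul(Add(T, E), E), T), T)), -1)) = Mul(5, Pow(Add(-2, Add(Mul(Mul(Add(E, T), E), T), T)), -1)) = Mul(5, Pow(Add(-2, Add(Mul(Mul(E, Add(E, T)), T), T)), -1)) = Mul(5, Pow(Add(-2, Add(Mul(E, T, Add(E, T)), T)), -1)) = Mul(5, Pow(Add(-2, Add(T, Mul(E, T, Add(E, T)))), -1)) = Mul(5, Pow(Add(-2, T, Mul(E, T, Add(E, T))), -1)))
Add(Mul(Add(-1430865, N), Pow(Add(1054641, Function('d')(-1385, 601)), -1)), -1757247) = Add(Mul(Add(-1430865, Rational(25737, 2)), Pow(Add(1054641, Mul(5, Pow(Add(-2, 601, Mul(-1385, Pow(601, 2)), Mul(601, Pow(-1385, 2))), -1))), -1)), -1757247) = Add(Mul(Rational(-2835993, 2), Pow(Add(1054641, Mul(5, Pow(Add(-2, 601, Mul(-1385, 361201), Mul(601, 1918225)), -1))), -1)), -1757247) = Add(Mul(Rational(-2835993, 2), Pow(Add(1054641, Mul(5, Pow(Add(-2, 601, -500263385, 1152853225), -1))), -1)), -1757247) = Add(Mul(Rational(-2835993, 2), Pow(Add(1054641, Mul(5, Pow(652590439, -1))), -1)), -1757247) = Add(Mul(Rational(-2835993, 2), Pow(Add(1054641, Mul(5, Rational(1, 652590439))), -1)), -1757247) = Add(Mul(Rational(-2835993, 2), Pow(Add(1054641, Rational(5, 652590439)), -1)), -1757247) = Add(Mul(Rational(-2835993, 2), Pow(Rational(688248633177404, 652590439), -1)), -1757247) = Add(Mul(Rational(-2835993, 2), Rational(652590439, 688248633177404)), -1757247) = Add(Rational(-1850741916870927, 1376497266354808), -1757247) = Rational(-2418847542552104164503, 1376497266354808)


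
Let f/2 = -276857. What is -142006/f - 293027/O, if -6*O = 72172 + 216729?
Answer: 507272294537/79984264157 ≈ 6.3421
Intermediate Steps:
f = -553714 (f = 2*(-276857) = -553714)
O = -288901/6 (O = -(72172 + 216729)/6 = -1/6*288901 = -288901/6 ≈ -48150.)
-142006/f - 293027/O = -142006/(-553714) - 293027/(-288901/6) = -142006*(-1/553714) - 293027*(-6/288901) = 71003/276857 + 1758162/288901 = 507272294537/79984264157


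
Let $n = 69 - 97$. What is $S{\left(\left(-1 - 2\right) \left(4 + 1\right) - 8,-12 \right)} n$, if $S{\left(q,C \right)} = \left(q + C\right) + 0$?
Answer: $980$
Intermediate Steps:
$n = -28$
$S{\left(q,C \right)} = C + q$ ($S{\left(q,C \right)} = \left(C + q\right) + 0 = C + q$)
$S{\left(\left(-1 - 2\right) \left(4 + 1\right) - 8,-12 \right)} n = \left(-12 + \left(\left(-1 - 2\right) \left(4 + 1\right) - 8\right)\right) \left(-28\right) = \left(-12 - 23\right) \left(-28\right) = \left(-35\right) \left(-28\right) = 980$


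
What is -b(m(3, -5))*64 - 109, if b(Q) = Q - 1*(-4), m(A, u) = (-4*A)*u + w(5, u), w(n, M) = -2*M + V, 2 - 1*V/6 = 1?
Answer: -5229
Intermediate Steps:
V = 6 (V = 12 - 6*1 = 12 - 6 = 6)
w(n, M) = 6 - 2*M (w(n, M) = -2*M + 6 = 6 - 2*M)
m(A, u) = 6 - 2*u - 4*A*u (m(A, u) = (-4*A)*u + (6 - 2*u) = -4*A*u + (6 - 2*u) = 6 - 2*u - 4*A*u)
b(Q) = 4 + Q (b(Q) = Q + 4 = 4 + Q)
-b(m(3, -5))*64 - 109 = -(4 + (6 - 2*(-5) - 4*3*(-5)))*64 - 109 = -(4 + (6 + 10 + 60))*64 - 109 = -(4 + 76)*64 - 109 = -1*80*64 - 109 = -80*64 - 109 = -5120 - 109 = -5229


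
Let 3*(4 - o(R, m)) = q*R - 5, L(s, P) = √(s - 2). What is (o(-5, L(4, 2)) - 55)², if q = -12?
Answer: 43264/9 ≈ 4807.1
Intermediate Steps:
L(s, P) = √(-2 + s)
o(R, m) = 17/3 + 4*R (o(R, m) = 4 - (-12*R - 5)/3 = 4 - (-5 - 12*R)/3 = 4 + (5/3 + 4*R) = 17/3 + 4*R)
(o(-5, L(4, 2)) - 55)² = ((17/3 + 4*(-5)) - 55)² = ((17/3 - 20) - 55)² = (-43/3 - 55)² = (-208/3)² = 43264/9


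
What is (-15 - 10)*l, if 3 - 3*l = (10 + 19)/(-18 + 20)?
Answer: 575/6 ≈ 95.833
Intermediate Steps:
l = -23/6 (l = 1 - (10 + 19)/(3*(-18 + 20)) = 1 - 29/(3*2) = 1 - ⅓*29/2 = 1 - 29/6 = -23/6 ≈ -3.8333)
(-15 - 10)*l = (-15 - 10)*(-23/6) = -25*(-23/6) = 575/6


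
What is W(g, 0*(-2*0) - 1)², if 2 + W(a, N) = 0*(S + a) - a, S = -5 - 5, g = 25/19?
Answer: 3969/361 ≈ 10.994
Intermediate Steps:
g = 25/19 (g = 25*(1/19) = 25/19 ≈ 1.3158)
S = -10
W(a, N) = -2 - a (W(a, N) = -2 + (0*(-10 + a) - a) = -2 + (0 - a) = -2 - a)
W(g, 0*(-2*0) - 1)² = (-2 - 1*25/19)² = (-2 - 25/19)² = (-63/19)² = 3969/361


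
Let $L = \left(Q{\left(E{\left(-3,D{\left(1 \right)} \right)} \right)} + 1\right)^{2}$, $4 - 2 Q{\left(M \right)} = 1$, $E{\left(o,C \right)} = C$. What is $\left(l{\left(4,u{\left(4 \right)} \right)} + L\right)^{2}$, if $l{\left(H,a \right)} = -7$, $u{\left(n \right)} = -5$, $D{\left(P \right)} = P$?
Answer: $\frac{9}{16} \approx 0.5625$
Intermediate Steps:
$Q{\left(M \right)} = \frac{3}{2}$ ($Q{\left(M \right)} = 2 - \frac{1}{2} = \frac{3}{2}$)
$L = \frac{25}{4}$ ($L = \left(\frac{3}{2} + 1\right)^{2} = \left(\frac{5}{2}\right)^{2} = \frac{25}{4} \approx 6.25$)
$\left(l{\left(4,u{\left(4 \right)} \right)} + L\right)^{2} = \left(-7 + \frac{25}{4}\right)^{2} = \left(- \frac{3}{4}\right)^{2} = \frac{9}{16}$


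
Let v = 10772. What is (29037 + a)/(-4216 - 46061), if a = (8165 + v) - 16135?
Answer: -10613/16759 ≈ -0.63327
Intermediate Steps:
a = 2802 (a = (8165 + 10772) - 16135 = 18937 - 16135 = 2802)
(29037 + a)/(-4216 - 46061) = (29037 + 2802)/(-4216 - 46061) = 31839/(-50277) = 31839*(-1/50277) = -10613/16759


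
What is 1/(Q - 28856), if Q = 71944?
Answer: 1/43088 ≈ 2.3208e-5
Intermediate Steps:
1/(Q - 28856) = 1/(71944 - 28856) = 1/43088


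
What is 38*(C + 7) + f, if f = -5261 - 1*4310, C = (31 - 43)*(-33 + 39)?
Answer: -12041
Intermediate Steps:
C = -72 (C = -12*6 = -72)
f = -9571 (f = -5261 - 4310 = -9571)
38*(C + 7) + f = 38*(-72 + 7) - 9571 = 38*(-65) - 9571 = -2470 - 9571 = -12041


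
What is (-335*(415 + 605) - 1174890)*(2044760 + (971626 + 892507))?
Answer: -5928188034870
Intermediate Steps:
(-335*(415 + 605) - 1174890)*(2044760 + (971626 + 892507)) = (-335*1020 - 1174890)*(2044760 + 1864133) = (-341700 - 1174890)*3908893 = -1516590*3908893 = -5928188034870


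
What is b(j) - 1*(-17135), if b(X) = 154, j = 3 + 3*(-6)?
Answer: 17289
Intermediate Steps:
j = -15 (j = 3 - 18 = -15)
b(j) - 1*(-17135) = 154 - 1*(-17135) = 154 + 17135 = 17289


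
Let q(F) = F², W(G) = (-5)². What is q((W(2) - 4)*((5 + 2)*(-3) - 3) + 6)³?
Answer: 15253730059904064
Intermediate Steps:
W(G) = 25
q((W(2) - 4)*((5 + 2)*(-3) - 3) + 6)³ = (((25 - 4)*((5 + 2)*(-3) - 3) + 6)²)³ = ((21*(7*(-3) - 3) + 6)²)³ = ((21*(-21 - 3) + 6)²)³ = ((21*(-24) + 6)²)³ = ((-504 + 6)²)³ = ((-498)²)³ = 248004³ = 15253730059904064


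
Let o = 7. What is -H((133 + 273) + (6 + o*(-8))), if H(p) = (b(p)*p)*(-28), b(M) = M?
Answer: 3548608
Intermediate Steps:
H(p) = -28*p**2 (H(p) = (p*p)*(-28) = p**2*(-28) = -28*p**2)
-H((133 + 273) + (6 + o*(-8))) = -(-28)*((133 + 273) + (6 + 7*(-8)))**2 = -(-28)*(406 + (6 - 56))**2 = -(-28)*(406 - 50)**2 = -(-28)*356**2 = -(-28)*126736 = -1*(-3548608) = 3548608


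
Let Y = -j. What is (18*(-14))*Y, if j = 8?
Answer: 2016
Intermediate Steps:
Y = -8 (Y = -1*8 = -8)
(18*(-14))*Y = (18*(-14))*(-8) = -252*(-8) = 2016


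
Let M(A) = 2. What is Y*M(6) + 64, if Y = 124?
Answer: 312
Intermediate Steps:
Y*M(6) + 64 = 124*2 + 64 = 248 + 64 = 312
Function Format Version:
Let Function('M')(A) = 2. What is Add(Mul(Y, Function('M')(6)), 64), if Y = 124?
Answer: 312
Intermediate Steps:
Add(Mul(Y, Function('M')(6)), 64) = Add(Mul(124, 2), 64) = Add(248, 64) = 312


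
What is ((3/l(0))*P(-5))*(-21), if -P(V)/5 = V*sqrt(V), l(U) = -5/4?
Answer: 1260*I*sqrt(5) ≈ 2817.4*I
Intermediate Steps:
l(U) = -5/4 (l(U) = -5*1/4 = -5/4)
P(V) = -5*V**(3/2) (P(V) = -5*V*sqrt(V) = -5*V**(3/2))
((3/l(0))*P(-5))*(-21) = ((3/(-5/4))*(-(-25)*I*sqrt(5)))*(-21) = ((3*(-4/5))*(-(-25)*I*sqrt(5)))*(-21) = -60*I*sqrt(5)*(-21) = 1260*I*sqrt(5)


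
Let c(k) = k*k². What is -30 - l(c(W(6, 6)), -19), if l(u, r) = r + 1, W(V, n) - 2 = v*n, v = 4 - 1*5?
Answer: -12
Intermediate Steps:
v = -1 (v = 4 - 5 = -1)
W(V, n) = 2 - n
c(k) = k³
l(u, r) = 1 + r
-30 - l(c(W(6, 6)), -19) = -30 - (1 - 19) = -30 - 1*(-18) = -30 + 18 = -12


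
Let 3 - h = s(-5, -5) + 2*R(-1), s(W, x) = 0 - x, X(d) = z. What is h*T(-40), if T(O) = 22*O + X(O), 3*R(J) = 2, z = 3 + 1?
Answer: 2920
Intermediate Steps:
z = 4
R(J) = ⅔ (R(J) = (⅓)*2 = ⅔)
X(d) = 4
s(W, x) = -x
T(O) = 4 + 22*O (T(O) = 22*O + 4 = 4 + 22*O)
h = -10/3 (h = 3 - (-1*(-5) + 2*(⅔)) = 3 - (5 + 4/3) = 3 - 1*19/3 = 3 - 19/3 = -10/3 ≈ -3.3333)
h*T(-40) = -10*(4 + 22*(-40))/3 = -10*(4 - 880)/3 = -10/3*(-876) = 2920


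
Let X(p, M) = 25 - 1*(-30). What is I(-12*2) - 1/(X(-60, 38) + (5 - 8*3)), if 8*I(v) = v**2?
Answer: 2591/36 ≈ 71.972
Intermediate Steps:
X(p, M) = 55 (X(p, M) = 25 + 30 = 55)
I(v) = v**2/8
I(-12*2) - 1/(X(-60, 38) + (5 - 8*3)) = (-12*2)**2/8 - 1/(55 + (5 - 8*3)) = (1/8)*(-24)**2 - 1/(55 + (5 - 24)) = (1/8)*576 - 1/(55 - 19) = 72 - 1/36 = 2591/36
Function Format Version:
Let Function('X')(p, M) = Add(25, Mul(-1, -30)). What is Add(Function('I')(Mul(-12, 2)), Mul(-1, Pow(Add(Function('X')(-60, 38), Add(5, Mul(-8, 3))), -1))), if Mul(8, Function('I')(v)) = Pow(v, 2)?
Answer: Rational(2591, 36) ≈ 71.972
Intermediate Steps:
Function('X')(p, M) = 55 (Function('X')(p, M) = Add(25, 30) = 55)
Function('I')(v) = Mul(Rational(1, 8), Pow(v, 2))
Add(Function('I')(Mul(-12, 2)), Mul(-1, Pow(Add(Function('X')(-60, 38), Add(5, Mul(-8, 3))), -1))) = Add(Mul(Rational(1, 8), Pow(Mul(-12, 2), 2)), Mul(-1, Pow(Add(55, Add(5, Mul(-8, 3))), -1))) = Add(Mul(Rational(1, 8), Pow(-24, 2)), Mul(-1, Pow(Add(55, Add(5, -24)), -1))) = Add(Mul(Rational(1, 8), 576), Mul(-1, Pow(Add(55, -19), -1))) = Add(72, Mul(-1, Pow(36, -1))) = Add(72, Mul(-1, Rational(1, 36))) = Add(72, Rational(-1, 36)) = Rational(2591, 36)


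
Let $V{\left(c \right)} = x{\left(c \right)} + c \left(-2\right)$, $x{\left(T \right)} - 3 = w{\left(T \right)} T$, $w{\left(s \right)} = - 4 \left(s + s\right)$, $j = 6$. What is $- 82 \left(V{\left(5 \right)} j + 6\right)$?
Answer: $101352$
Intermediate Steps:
$w{\left(s \right)} = - 8 s$ ($w{\left(s \right)} = - 4 \cdot 2 s = - 8 s$)
$x{\left(T \right)} = 3 - 8 T^{2}$ ($x{\left(T \right)} = 3 + - 8 T T = 3 - 8 T^{2}$)
$V{\left(c \right)} = 3 - 8 c^{2} - 2 c$ ($V{\left(c \right)} = \left(3 - 8 c^{2}\right) + c \left(-2\right) = \left(3 - 8 c^{2}\right) - 2 c = 3 - 8 c^{2} - 2 c$)
$- 82 \left(V{\left(5 \right)} j + 6\right) = - 82 \left(\left(3 - 8 \cdot 5^{2} - 10\right) 6 + 6\right) = - 82 \left(\left(3 - 200 - 10\right) 6 + 6\right) = - 82 \left(\left(-207\right) 6 + 6\right) = - 82 \left(-1242 + 6\right) = \left(-82\right) \left(-1236\right) = 101352$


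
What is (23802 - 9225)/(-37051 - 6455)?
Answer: -4859/14502 ≈ -0.33506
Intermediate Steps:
(23802 - 9225)/(-37051 - 6455) = 14577/(-43506) = 14577*(-1/43506) = -4859/14502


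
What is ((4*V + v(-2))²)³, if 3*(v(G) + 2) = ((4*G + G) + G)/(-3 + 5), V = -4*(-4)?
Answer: 46656000000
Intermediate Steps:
V = 16
v(G) = -2 + G (v(G) = -2 + (((4*G + G) + G)/(-3 + 5))/3 = -2 + ((5*G + G)/2)/3 = -2 + ((6*G)*(½))/3 = -2 + (3*G)/3 = -2 + G)
((4*V + v(-2))²)³ = ((4*16 + (-2 - 2))²)³ = ((64 - 4)²)³ = (60²)³ = 3600³ = 46656000000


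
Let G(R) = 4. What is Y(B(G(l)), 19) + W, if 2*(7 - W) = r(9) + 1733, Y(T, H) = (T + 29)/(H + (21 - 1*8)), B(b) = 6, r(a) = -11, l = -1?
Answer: -27293/32 ≈ -852.91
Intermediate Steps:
Y(T, H) = (29 + T)/(13 + H) (Y(T, H) = (29 + T)/(H + (21 - 8)) = (29 + T)/(H + 13) = (29 + T)/(13 + H))
W = -854 (W = 7 - (-11 + 1733)/2 = 7 - ½*1722 = 7 - 861 = -854)
Y(B(G(l)), 19) + W = (29 + 6)/(13 + 19) - 854 = 35/32 - 854 = -27293/32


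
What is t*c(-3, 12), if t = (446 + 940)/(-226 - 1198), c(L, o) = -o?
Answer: 2079/178 ≈ 11.680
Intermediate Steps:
t = -693/712 (t = 1386/(-1424) = 1386*(-1/1424) = -693/712 ≈ -0.97331)
t*c(-3, 12) = -(-693)*12/712 = -693/712*(-12) = 2079/178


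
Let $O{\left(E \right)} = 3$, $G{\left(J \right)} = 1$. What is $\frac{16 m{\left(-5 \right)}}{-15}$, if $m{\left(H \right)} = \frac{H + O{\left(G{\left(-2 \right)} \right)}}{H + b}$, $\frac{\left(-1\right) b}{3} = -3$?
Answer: $\frac{8}{15} \approx 0.53333$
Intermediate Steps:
$b = 9$ ($b = \left(-3\right) \left(-3\right) = 9$)
$m{\left(H \right)} = \frac{3 + H}{9 + H}$ ($m{\left(H \right)} = \frac{H + 3}{H + 9} = \frac{3 + H}{9 + H}$)
$\frac{16 m{\left(-5 \right)}}{-15} = \frac{16 \frac{3 - 5}{9 - 5}}{-15} = 16 \cdot \frac{1}{4} \left(-2\right) \left(- \frac{1}{15}\right) = 16 \left(- \frac{1}{2}\right) \left(- \frac{1}{15}\right) = \left(-8\right) \left(- \frac{1}{15}\right) = \frac{8}{15}$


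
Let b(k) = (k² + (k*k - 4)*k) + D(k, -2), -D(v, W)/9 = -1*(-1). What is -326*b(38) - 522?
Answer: -18307052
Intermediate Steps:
D(v, W) = -9 (D(v, W) = -(-9)*(-1) = -9*1 = -9)
b(k) = -9 + k² + k*(-4 + k²) (b(k) = (k² + (k*k - 4)*k) - 9 = (k² + (k² - 4)*k) - 9 = (k² + (-4 + k²)*k) - 9 = (k² + k*(-4 + k²)) - 9 = -9 + k² + k*(-4 + k²))
-326*b(38) - 522 = -326*(-9 + 38² + 38³ - 4*38) - 522 = -326*(-9 + 1444 + 54872 - 152) - 522 = -326*56155 - 522 = -18306530 - 522 = -18307052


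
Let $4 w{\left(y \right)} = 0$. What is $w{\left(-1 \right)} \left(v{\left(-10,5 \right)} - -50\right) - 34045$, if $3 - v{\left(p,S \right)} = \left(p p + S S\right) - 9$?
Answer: $-34045$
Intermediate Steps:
$w{\left(y \right)} = 0$ ($w{\left(y \right)} = \frac{1}{4} \cdot 0 = 0$)
$v{\left(p,S \right)} = 12 - S^{2} - p^{2}$ ($v{\left(p,S \right)} = 3 - \left(\left(p p + S S\right) - 9\right) = 3 - \left(\left(p^{2} + S^{2}\right) - 9\right) = 3 - \left(\left(S^{2} + p^{2}\right) - 9\right) = 3 - \left(-9 + S^{2} + p^{2}\right) = 12 - S^{2} - p^{2}$)
$w{\left(-1 \right)} \left(v{\left(-10,5 \right)} - -50\right) - 34045 = 0 \left(\left(12 - 5^{2} - \left(-10\right)^{2}\right) - -50\right) - 34045 = 0 \left(\left(12 - 25 - 100\right) + 50\right) - 34045 = 0 \left(-113 + 50\right) - 34045 = 0 \left(-63\right) - 34045 = 0 - 34045 = -34045$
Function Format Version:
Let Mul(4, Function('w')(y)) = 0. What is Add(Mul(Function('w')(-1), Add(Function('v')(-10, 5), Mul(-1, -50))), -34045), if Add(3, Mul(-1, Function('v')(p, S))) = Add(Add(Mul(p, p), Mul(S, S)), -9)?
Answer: -34045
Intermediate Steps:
Function('w')(y) = 0 (Function('w')(y) = Mul(Rational(1, 4), 0) = 0)
Function('v')(p, S) = Add(12, Mul(-1, Pow(S, 2)), Mul(-1, Pow(p, 2))) (Function('v')(p, S) = Add(3, Mul(-1, Add(Add(Mul(p, p), Mul(S, S)), -9))) = Add(3, Mul(-1, Add(Add(Pow(p, 2), Pow(S, 2)), -9))) = Add(3, Mul(-1, Add(Add(Pow(S, 2), Pow(p, 2)), -9))) = Add(3, Mul(-1, Add(-9, Pow(S, 2), Pow(p, 2)))) = Add(3, Add(9, Mul(-1, Pow(S, 2)), Mul(-1, Pow(p, 2)))) = Add(12, Mul(-1, Pow(S, 2)), Mul(-1, Pow(p, 2))))
Add(Mul(Function('w')(-1), Add(Function('v')(-10, 5), Mul(-1, -50))), -34045) = Add(Mul(0, Add(Add(12, Mul(-1, Pow(5, 2)), Mul(-1, Pow(-10, 2))), Mul(-1, -50))), -34045) = Add(Mul(0, Add(Add(12, Mul(-1, 25), Mul(-1, 100)), 50)), -34045) = Add(Mul(0, Add(Add(12, -25, -100), 50)), -34045) = Add(Mul(0, Add(-113, 50)), -34045) = Add(Mul(0, -63), -34045) = Add(0, -34045) = -34045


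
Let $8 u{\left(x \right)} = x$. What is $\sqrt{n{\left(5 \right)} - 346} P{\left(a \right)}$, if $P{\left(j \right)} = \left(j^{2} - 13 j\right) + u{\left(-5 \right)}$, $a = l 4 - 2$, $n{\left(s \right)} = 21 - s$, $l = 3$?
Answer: $- \frac{245 i \sqrt{330}}{8} \approx - 556.33 i$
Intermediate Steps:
$u{\left(x \right)} = \frac{x}{8}$
$a = 10$ ($a = 3 \cdot 4 - 2 = 12 - 2 = 10$)
$P{\left(j \right)} = - \frac{5}{8} + j^{2} - 13 j$ ($P{\left(j \right)} = \left(j^{2} - 13 j\right) + \frac{1}{8} \left(-5\right) = \left(j^{2} - 13 j\right) - \frac{5}{8} = - \frac{5}{8} + j^{2} - 13 j$)
$\sqrt{n{\left(5 \right)} - 346} P{\left(a \right)} = \sqrt{\left(21 - 5\right) - 346} \left(- \frac{5}{8} + 10^{2} - 130\right) = \sqrt{\left(21 - 5\right) - 346} \left(- \frac{5}{8} + 100 - 130\right) = \sqrt{16 - 346} \left(- \frac{245}{8}\right) = \sqrt{-330} \left(- \frac{245}{8}\right) = i \sqrt{330} \left(- \frac{245}{8}\right) = - \frac{245 i \sqrt{330}}{8}$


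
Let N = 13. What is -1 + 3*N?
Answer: 38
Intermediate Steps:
-1 + 3*N = -1 + 3*13 = -1 + 39 = 38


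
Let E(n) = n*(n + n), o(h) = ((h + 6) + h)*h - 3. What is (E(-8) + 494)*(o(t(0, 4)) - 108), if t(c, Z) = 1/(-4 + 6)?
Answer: -66865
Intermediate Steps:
t(c, Z) = ½ (t(c, Z) = 1/2 = ½)
o(h) = -3 + h*(6 + 2*h) (o(h) = ((6 + h) + h)*h - 3 = (6 + 2*h)*h - 3 = h*(6 + 2*h) - 3 = -3 + h*(6 + 2*h))
E(n) = 2*n² (E(n) = n*(2*n) = 2*n²)
(E(-8) + 494)*(o(t(0, 4)) - 108) = (2*(-8)² + 494)*((-3 + 2*(½)² + 6*(½)) - 108) = (2*64 + 494)*((-3 + 2*(¼) + 3) - 108) = (128 + 494)*((-3 + ½ + 3) - 108) = 622*(½ - 108) = 622*(-215/2) = -66865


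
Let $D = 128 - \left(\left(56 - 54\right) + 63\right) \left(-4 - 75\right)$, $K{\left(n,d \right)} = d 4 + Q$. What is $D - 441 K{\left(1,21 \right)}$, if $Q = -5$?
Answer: $-29576$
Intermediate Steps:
$K{\left(n,d \right)} = -5 + 4 d$ ($K{\left(n,d \right)} = d 4 - 5 = 4 d - 5 = -5 + 4 d$)
$D = 5263$ ($D = 128 - \left(2 + 63\right) \left(-79\right) = 128 - 65 \left(-79\right) = 128 - -5135 = 128 + 5135 = 5263$)
$D - 441 K{\left(1,21 \right)} = 5263 - 441 \left(-5 + 4 \cdot 21\right) = 5263 - 441 \left(-5 + 84\right) = 5263 - 34839 = -29576$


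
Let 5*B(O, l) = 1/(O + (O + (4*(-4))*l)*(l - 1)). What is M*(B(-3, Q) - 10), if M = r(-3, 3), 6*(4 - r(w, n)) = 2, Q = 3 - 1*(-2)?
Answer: -184261/5025 ≈ -36.669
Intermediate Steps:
Q = 5 (Q = 3 + 2 = 5)
B(O, l) = 1/(5*(O + (-1 + l)*(O - 16*l))) (B(O, l) = 1/(5*(O + (O + (4*(-4))*l)*(l - 1))) = 1/(5*(O + (O - 16*l)*(-1 + l))) = 1/(5*(O + (-1 + l)*(O - 16*l))))
r(w, n) = 11/3 (r(w, n) = 4 - ⅙*2 = 4 - ⅓ = 11/3)
M = 11/3 ≈ 3.6667
M*(B(-3, Q) - 10) = 11*((⅕)/(5*(16 - 3 - 16*5)) - 10)/3 = 11*((⅕)*(⅕)/(16 - 3 - 80) - 10)/3 = 11*((⅕)*(⅕)/(-67) - 10)/3 = 11*((⅕)*(⅕)*(-1/67) - 10)/3 = 11*(-1/1675 - 10)/3 = (11/3)*(-16751/1675) = -184261/5025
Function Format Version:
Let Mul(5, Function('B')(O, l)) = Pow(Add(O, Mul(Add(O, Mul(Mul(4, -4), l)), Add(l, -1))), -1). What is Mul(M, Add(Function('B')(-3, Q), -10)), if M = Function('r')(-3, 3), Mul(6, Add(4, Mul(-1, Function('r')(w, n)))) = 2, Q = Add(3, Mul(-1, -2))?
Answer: Rational(-184261, 5025) ≈ -36.669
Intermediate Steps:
Q = 5 (Q = Add(3, 2) = 5)
Function('B')(O, l) = Mul(Rational(1, 5), Pow(Add(O, Mul(Add(-1, l), Add(O, Mul(-16, l)))), -1)) (Function('B')(O, l) = Mul(Rational(1, 5), Pow(Add(O, Mul(Add(O, Mul(Mul(4, -4), l)), Add(l, -1))), -1)) = Mul(Rational(1, 5), Pow(Add(O, Mul(Add(O, Mul(-16, l)), Add(-1, l))), -1)) = Mul(Rational(1, 5), Pow(Add(O, Mul(Add(-1, l), Add(O, Mul(-16, l)))), -1)))
Function('r')(w, n) = Rational(11, 3) (Function('r')(w, n) = Add(4, Mul(Rational(-1, 6), 2)) = Add(4, Rational(-1, 3)) = Rational(11, 3))
M = Rational(11, 3) ≈ 3.6667
Mul(M, Add(Function('B')(-3, Q), -10)) = Mul(Rational(11, 3), Add(Mul(Rational(1, 5), Pow(5, -1), Pow(Add(16, -3, Mul(-16, 5)), -1)), -10)) = Mul(Rational(11, 3), Add(Mul(Rational(1, 5), Rational(1, 5), Pow(Add(16, -3, -80), -1)), -10)) = Mul(Rational(11, 3), Add(Mul(Rational(1, 5), Rational(1, 5), Pow(-67, -1)), -10)) = Mul(Rational(11, 3), Add(Mul(Rational(1, 5), Rational(1, 5), Rational(-1, 67)), -10)) = Mul(Rational(11, 3), Add(Rational(-1, 1675), -10)) = Mul(Rational(11, 3), Rational(-16751, 1675)) = Rational(-184261, 5025)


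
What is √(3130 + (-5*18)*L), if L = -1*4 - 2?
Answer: √3670 ≈ 60.581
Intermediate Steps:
L = -6 (L = -4 - 2 = -6)
√(3130 + (-5*18)*L) = √(3130 - 5*18*(-6)) = √(3130 - 90*(-6)) = √(3130 + 540) = √3670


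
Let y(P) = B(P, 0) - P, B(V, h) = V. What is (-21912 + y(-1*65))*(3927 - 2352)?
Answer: -34511400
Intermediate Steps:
y(P) = 0 (y(P) = P - P = 0)
(-21912 + y(-1*65))*(3927 - 2352) = (-21912 + 0)*(3927 - 2352) = -21912*1575 = -34511400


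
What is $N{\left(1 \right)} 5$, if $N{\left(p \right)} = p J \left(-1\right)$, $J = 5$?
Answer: $-25$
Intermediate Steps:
$N{\left(p \right)} = - 5 p$ ($N{\left(p \right)} = p 5 \left(-1\right) = 5 p \left(-1\right) = - 5 p$)
$N{\left(1 \right)} 5 = \left(-5\right) 1 \cdot 5 = \left(-5\right) 5 = -25$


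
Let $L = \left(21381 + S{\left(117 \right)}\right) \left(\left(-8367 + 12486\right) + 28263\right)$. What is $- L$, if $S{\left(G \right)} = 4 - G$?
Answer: $-688700376$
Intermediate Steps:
$L = 688700376$ ($L = \left(21381 + \left(4 - 117\right)\right) \left(\left(-8367 + 12486\right) + 28263\right) = \left(21381 + \left(4 - 117\right)\right) \left(4119 + 28263\right) = \left(21381 - 113\right) 32382 = 21268 \cdot 32382 = 688700376$)
$- L = \left(-1\right) 688700376 = -688700376$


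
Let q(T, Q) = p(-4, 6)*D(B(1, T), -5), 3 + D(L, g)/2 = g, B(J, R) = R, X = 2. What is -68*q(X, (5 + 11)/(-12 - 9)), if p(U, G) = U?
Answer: -4352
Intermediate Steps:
D(L, g) = -6 + 2*g
q(T, Q) = 64 (q(T, Q) = -4*(-6 + 2*(-5)) = -4*(-6 - 10) = -4*(-16) = 64)
-68*q(X, (5 + 11)/(-12 - 9)) = -68*64 = -4352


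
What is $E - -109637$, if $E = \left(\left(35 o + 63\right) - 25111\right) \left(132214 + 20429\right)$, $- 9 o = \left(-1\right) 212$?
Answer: $- \frac{11092339661}{3} \approx -3.6974 \cdot 10^{9}$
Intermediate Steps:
$o = \frac{212}{9}$ ($o = - \frac{\left(-1\right) 212}{9} = \left(- \frac{1}{9}\right) \left(-212\right) = \frac{212}{9} \approx 23.556$)
$E = - \frac{11092668572}{3}$ ($E = \left(\left(35 \cdot \frac{212}{9} + 63\right) - 25111\right) \left(132214 + 20429\right) = \left(\left(\frac{7420}{9} + 63\right) - 25111\right) 152643 = \left(\frac{7987}{9} - 25111\right) 152643 = \left(- \frac{218012}{9}\right) 152643 = - \frac{11092668572}{3} \approx -3.6976 \cdot 10^{9}$)
$E - -109637 = - \frac{11092668572}{3} - -109637 = - \frac{11092668572}{3} + 109637 = - \frac{11092339661}{3}$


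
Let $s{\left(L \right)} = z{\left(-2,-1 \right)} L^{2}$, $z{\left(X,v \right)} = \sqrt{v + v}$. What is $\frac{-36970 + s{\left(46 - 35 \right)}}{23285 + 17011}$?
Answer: $- \frac{18485}{20148} + \frac{121 i \sqrt{2}}{40296} \approx -0.91746 + 0.0042466 i$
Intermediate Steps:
$z{\left(X,v \right)} = \sqrt{2} \sqrt{v}$ ($z{\left(X,v \right)} = \sqrt{2 v} = \sqrt{2} \sqrt{v}$)
$s{\left(L \right)} = i \sqrt{2} L^{2}$ ($s{\left(L \right)} = \sqrt{2} \sqrt{-1} L^{2} = \sqrt{2} i L^{2} = i \sqrt{2} L^{2}$)
$\frac{-36970 + s{\left(46 - 35 \right)}}{23285 + 17011} = \frac{-36970 + i \sqrt{2} \left(46 - 35\right)^{2}}{23285 + 17011} = \frac{-36970 + i \sqrt{2} \cdot 11^{2}}{40296} = \left(-36970 + i \sqrt{2} \cdot 121\right) \frac{1}{40296} = \left(-36970 + 121 i \sqrt{2}\right) \frac{1}{40296} = - \frac{18485}{20148} + \frac{121 i \sqrt{2}}{40296}$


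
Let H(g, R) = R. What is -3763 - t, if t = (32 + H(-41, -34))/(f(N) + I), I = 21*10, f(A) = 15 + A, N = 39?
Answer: -496715/132 ≈ -3763.0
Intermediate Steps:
I = 210
t = -1/132 (t = (32 - 34)/((15 + 39) + 210) = -2/(54 + 210) = -2/264 = -2*1/264 = -1/132 ≈ -0.0075758)
-3763 - t = -3763 - 1*(-1/132) = -3763 + 1/132 = -496715/132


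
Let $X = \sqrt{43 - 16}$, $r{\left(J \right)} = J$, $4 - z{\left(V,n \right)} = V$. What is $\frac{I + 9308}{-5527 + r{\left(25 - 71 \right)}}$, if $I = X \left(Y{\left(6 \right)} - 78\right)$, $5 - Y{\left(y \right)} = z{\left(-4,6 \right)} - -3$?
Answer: $- \frac{9308}{5573} + \frac{252 \sqrt{3}}{5573} \approx -1.5919$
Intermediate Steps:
$z{\left(V,n \right)} = 4 - V$
$Y{\left(y \right)} = -6$ ($Y{\left(y \right)} = 5 - \left(\left(4 - -4\right) - -3\right) = 5 - \left(\left(4 + 4\right) + 3\right) = 5 - \left(8 + 3\right) = 5 - 11 = -6$)
$X = 3 \sqrt{3}$ ($X = \sqrt{27} = 3 \sqrt{3} \approx 5.1962$)
$I = - 252 \sqrt{3}$ ($I = 3 \sqrt{3} \left(-6 - 78\right) = 3 \sqrt{3} \left(-84\right) = - 252 \sqrt{3} \approx -436.48$)
$\frac{I + 9308}{-5527 + r{\left(25 - 71 \right)}} = \frac{- 252 \sqrt{3} + 9308}{-5527 + \left(25 - 71\right)} = \frac{9308 - 252 \sqrt{3}}{-5527 + \left(25 - 71\right)} = \frac{9308 - 252 \sqrt{3}}{-5527 - 46} = \frac{9308 - 252 \sqrt{3}}{-5573} = \left(9308 - 252 \sqrt{3}\right) \left(- \frac{1}{5573}\right) = - \frac{9308}{5573} + \frac{252 \sqrt{3}}{5573}$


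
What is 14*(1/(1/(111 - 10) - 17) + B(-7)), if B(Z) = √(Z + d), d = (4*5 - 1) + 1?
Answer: -707/858 + 14*√13 ≈ 49.654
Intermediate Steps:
d = 20 (d = (20 - 1) + 1 = 19 + 1 = 20)
B(Z) = √(20 + Z) (B(Z) = √(Z + 20) = √(20 + Z))
14*(1/(1/(111 - 10) - 17) + B(-7)) = 14*(1/(1/(111 - 10) - 17) + √(20 - 7)) = 14*(1/(1/101 - 17) + √13) = 14*(1/(-1716/101) + √13) = 14*(-101/1716 + √13) = -707/858 + 14*√13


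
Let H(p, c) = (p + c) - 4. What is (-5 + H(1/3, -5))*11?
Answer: -451/3 ≈ -150.33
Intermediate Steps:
H(p, c) = -4 + c + p (H(p, c) = (c + p) - 4 = -4 + c + p)
(-5 + H(1/3, -5))*11 = (-5 + (-4 - 5 + 1/3))*11 = (-5 - 26/3)*11 = -41/3*11 = -451/3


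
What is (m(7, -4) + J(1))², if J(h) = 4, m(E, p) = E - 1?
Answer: 100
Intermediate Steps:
m(E, p) = -1 + E
(m(7, -4) + J(1))² = ((-1 + 7) + 4)² = (6 + 4)² = 10² = 100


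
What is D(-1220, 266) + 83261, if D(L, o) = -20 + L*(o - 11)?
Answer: -227859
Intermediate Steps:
D(L, o) = -20 + L*(-11 + o)
D(-1220, 266) + 83261 = (-20 - 11*(-1220) - 1220*266) + 83261 = (-20 + 13420 - 324520) + 83261 = -311120 + 83261 = -227859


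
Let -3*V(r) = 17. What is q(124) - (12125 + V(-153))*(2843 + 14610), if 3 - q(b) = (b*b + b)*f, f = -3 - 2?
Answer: -634323665/3 ≈ -2.1144e+8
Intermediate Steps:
V(r) = -17/3 (V(r) = -⅓*17 = -17/3)
f = -5
q(b) = 3 + 5*b + 5*b² (q(b) = 3 - (b*b + b)*(-5) = 3 - (b² + b)*(-5) = 3 - (b + b²)*(-5) = 3 - (-5*b - 5*b²) = 3 + (5*b + 5*b²) = 3 + 5*b + 5*b²)
q(124) - (12125 + V(-153))*(2843 + 14610) = (3 + 5*124 + 5*124²) - (12125 - 17/3)*(2843 + 14610) = (3 + 620 + 5*15376) - 36358*17453/3 = (3 + 620 + 76880) - 1*634556174/3 = 77503 - 634556174/3 = -634323665/3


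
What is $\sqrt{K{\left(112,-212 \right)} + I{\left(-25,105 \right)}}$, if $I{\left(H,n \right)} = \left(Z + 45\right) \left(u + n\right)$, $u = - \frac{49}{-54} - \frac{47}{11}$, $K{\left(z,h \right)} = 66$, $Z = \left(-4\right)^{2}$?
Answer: $\frac{\sqrt{245641110}}{198} \approx 79.156$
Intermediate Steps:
$Z = 16$
$u = - \frac{1999}{594}$ ($u = \left(-49\right) \left(- \frac{1}{54}\right) - \frac{47}{11} = \frac{49}{54} - \frac{47}{11} = - \frac{1999}{594} \approx -3.3653$)
$I{\left(H,n \right)} = - \frac{121939}{594} + 61 n$ ($I{\left(H,n \right)} = \left(16 + 45\right) \left(- \frac{1999}{594} + n\right) = 61 \left(- \frac{1999}{594} + n\right) = - \frac{121939}{594} + 61 n$)
$\sqrt{K{\left(112,-212 \right)} + I{\left(-25,105 \right)}} = \sqrt{66 + \left(- \frac{121939}{594} + 61 \cdot 105\right)} = \sqrt{66 + \left(- \frac{121939}{594} + 6405\right)} = \sqrt{66 + \frac{3682631}{594}} = \sqrt{\frac{3721835}{594}} = \frac{\sqrt{245641110}}{198}$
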